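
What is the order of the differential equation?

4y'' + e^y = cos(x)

The order is 2 (highest derivative is of order 2).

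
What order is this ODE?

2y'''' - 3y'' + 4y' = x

The order is 4 (highest derivative is of order 4).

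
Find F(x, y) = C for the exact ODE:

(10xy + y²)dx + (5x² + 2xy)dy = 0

Verify exactness: ∂M/∂y = ∂N/∂x ✓
Find F(x,y) such that ∂F/∂x = M, ∂F/∂y = N
Solution: 5x²y + xy² = C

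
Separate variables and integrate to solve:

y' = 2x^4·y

Separating variables and integrating:
ln|y| = 2x^5/5 + C

General solution: y = Ce^(2x^5/5)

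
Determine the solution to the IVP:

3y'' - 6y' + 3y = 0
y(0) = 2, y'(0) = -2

General solution: y = (C₁ + C₂x)e^x
Repeated root r = 1
Applying ICs: C₁ = 2, C₂ = -4
Particular solution: y = (2 - 4x)e^x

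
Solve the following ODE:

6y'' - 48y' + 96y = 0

Characteristic equation: 6r² - 48r + 96 = 0
Divide by 6: r² - 8r + 16 = 0
Factored: (r - 4)² = 0
Repeated root: r = 4
General solution: y = (C₁ + C₂x)e^(4x)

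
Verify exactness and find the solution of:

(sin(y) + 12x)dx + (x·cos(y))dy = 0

Verify exactness: ∂M/∂y = ∂N/∂x ✓
Find F(x,y) such that ∂F/∂x = M, ∂F/∂y = N
Solution: x·sin(y) + 6x² = C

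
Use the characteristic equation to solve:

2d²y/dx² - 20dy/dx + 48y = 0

Characteristic equation: 2r² - 20r + 48 = 0
Divide by 2: r² - 10r + 24 = 0
Roots: r = 4, 6 (distinct real)
General solution: y = C₁e^(4x) + C₂e^(6x)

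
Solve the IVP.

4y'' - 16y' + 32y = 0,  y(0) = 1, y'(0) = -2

General solution: y = e^(2x)(C₁cos(2x) + C₂sin(2x))
Complex roots r = 2 ± 2i
Applying ICs: C₁ = 1, C₂ = -2
Particular solution: y = e^(2x)(cos(2x) - 2sin(2x))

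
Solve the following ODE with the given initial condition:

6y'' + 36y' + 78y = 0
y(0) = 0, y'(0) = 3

General solution: y = e^(-3x)(C₁cos(2x) + C₂sin(2x))
Complex roots r = -3 ± 2i
Applying ICs: C₁ = 0, C₂ = 3/2
Particular solution: y = e^(-3x)((3/2)sin(2x))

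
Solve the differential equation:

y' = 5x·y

Separating variables and integrating:
ln|y| = 5x^2/2 + C

General solution: y = Ce^(5x^2/2)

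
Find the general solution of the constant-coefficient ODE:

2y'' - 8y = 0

Characteristic equation: 2r² - 8 = 0
Divide by 2: r² - 4 = 0
Roots: r = 2, -2 (distinct real)
General solution: y = C₁e^(2x) + C₂e^(-2x)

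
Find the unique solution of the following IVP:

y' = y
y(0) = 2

General solution: y = Ce^x
Applying IC y(0) = 2:
Particular solution: y = 2e^x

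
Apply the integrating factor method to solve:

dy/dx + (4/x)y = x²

Using integrating factor method:

General solution: y = (1/7)x^3 + Cx^(-4)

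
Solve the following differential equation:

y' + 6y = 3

Using integrating factor method:

General solution: y = 1/2 + Ce^(-6x)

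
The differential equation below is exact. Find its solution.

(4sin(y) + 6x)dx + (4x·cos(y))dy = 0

Verify exactness: ∂M/∂y = ∂N/∂x ✓
Find F(x,y) such that ∂F/∂x = M, ∂F/∂y = N
Solution: 4x·sin(y) + 3x² = C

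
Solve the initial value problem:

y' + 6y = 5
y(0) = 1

General solution: y = 5/6 + Ce^(-6x)
Applying y(0) = 1: C = 1 - 5/6 = 1/6
Particular solution: y = 5/6 + (1/6)e^(-6x)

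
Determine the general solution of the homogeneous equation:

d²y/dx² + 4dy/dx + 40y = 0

Characteristic equation: r² + 4r + 40 = 0
Roots: r = -2 ± 6i (complex conjugates)
General solution: y = e^(-2x)(C₁cos(6x) + C₂sin(6x))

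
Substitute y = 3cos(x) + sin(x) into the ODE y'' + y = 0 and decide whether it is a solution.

Verification:
y'' = -3cos(x) - sin(x)
y'' + y = 0 ✓

Yes, it is a solution.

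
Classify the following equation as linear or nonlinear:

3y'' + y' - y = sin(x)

Linear (y and its derivatives appear to the first power only, no products of y terms)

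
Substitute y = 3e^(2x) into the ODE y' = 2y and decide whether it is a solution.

Verification:
y = 3e^(2x)
y' = 6e^(2x)
2y = 6e^(2x)
y' = 2y ✓

Yes, it is a solution.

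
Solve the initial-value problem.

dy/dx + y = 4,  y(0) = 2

General solution: y = 4 + Ce^(-x)
Applying y(0) = 2: C = 2 - 4 = -2
Particular solution: y = 4 - 2e^(-x)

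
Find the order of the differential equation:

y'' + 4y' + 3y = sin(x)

The order is 2 (highest derivative is of order 2).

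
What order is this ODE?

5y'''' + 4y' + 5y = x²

The order is 4 (highest derivative is of order 4).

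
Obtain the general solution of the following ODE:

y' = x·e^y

Separating variables and integrating:
-e^(-y) = x²/2 + C

General solution: y = -ln(C - x²/2)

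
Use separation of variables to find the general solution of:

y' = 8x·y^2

Separating variables and integrating:
-1/y = 4x^2 + C

General solution: y^-1 = -4x^2 + C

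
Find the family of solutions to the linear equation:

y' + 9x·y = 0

Using integrating factor method:

General solution: y = Ce^(-9x^2/2)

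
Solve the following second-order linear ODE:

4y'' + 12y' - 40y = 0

Characteristic equation: 4r² + 12r - 40 = 0
Divide by 4: r² + 3r - 10 = 0
Roots: r = 2, -5 (distinct real)
General solution: y = C₁e^(2x) + C₂e^(-5x)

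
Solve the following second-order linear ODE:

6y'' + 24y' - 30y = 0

Characteristic equation: 6r² + 24r - 30 = 0
Divide by 6: r² + 4r - 5 = 0
Roots: r = 1, -5 (distinct real)
General solution: y = C₁e^x + C₂e^(-5x)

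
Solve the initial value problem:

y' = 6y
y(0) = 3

General solution: y = Ce^(6x)
Applying IC y(0) = 3:
Particular solution: y = 3e^(6x)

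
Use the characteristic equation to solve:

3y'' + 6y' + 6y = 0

Characteristic equation: 3r² + 6r + 6 = 0
Divide by 3: r² + 2r + 2 = 0
Roots: r = -1 ± i (complex conjugates)
General solution: y = e^(-x)(C₁cos(x) + C₂sin(x))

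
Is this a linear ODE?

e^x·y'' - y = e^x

Yes. Linear (y and its derivatives appear to the first power only, no products of y terms)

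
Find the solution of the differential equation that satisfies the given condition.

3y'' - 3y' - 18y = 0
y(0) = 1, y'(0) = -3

General solution: y = C₁e^(3x) + C₂e^(-2x)
Applying ICs: C₁ = -1/5, C₂ = 6/5
Particular solution: y = -(1/5)e^(3x) + (6/5)e^(-2x)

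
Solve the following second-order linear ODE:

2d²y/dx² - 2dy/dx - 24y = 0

Characteristic equation: 2r² - 2r - 24 = 0
Divide by 2: r² - r - 12 = 0
Roots: r = 4, -3 (distinct real)
General solution: y = C₁e^(4x) + C₂e^(-3x)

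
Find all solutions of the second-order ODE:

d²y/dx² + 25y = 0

Characteristic equation: r² + 25 = 0
Roots: r = ±5i (complex conjugates)
General solution: y = C₁cos(5x) + C₂sin(5x)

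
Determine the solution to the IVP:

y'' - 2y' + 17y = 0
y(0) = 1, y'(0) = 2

General solution: y = e^x(C₁cos(4x) + C₂sin(4x))
Complex roots r = 1 ± 4i
Applying ICs: C₁ = 1, C₂ = 1/4
Particular solution: y = e^x(cos(4x) + (1/4)sin(4x))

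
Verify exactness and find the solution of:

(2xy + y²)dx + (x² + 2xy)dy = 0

Verify exactness: ∂M/∂y = ∂N/∂x ✓
Find F(x,y) such that ∂F/∂x = M, ∂F/∂y = N
Solution: x²y + xy² = C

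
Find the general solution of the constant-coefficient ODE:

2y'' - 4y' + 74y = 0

Characteristic equation: 2r² - 4r + 74 = 0
Divide by 2: r² - 2r + 37 = 0
Roots: r = 1 ± 6i (complex conjugates)
General solution: y = e^x(C₁cos(6x) + C₂sin(6x))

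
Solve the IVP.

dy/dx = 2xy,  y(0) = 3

General solution: y = Ce^(x²)
Applying IC y(0) = 3:
Particular solution: y = 3e^(x²)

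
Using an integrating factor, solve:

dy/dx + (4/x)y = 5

Using integrating factor method:

General solution: y = x + Cx^(-4)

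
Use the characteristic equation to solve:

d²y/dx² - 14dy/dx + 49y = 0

Characteristic equation: r² - 14r + 49 = 0
Factored: (r - 7)² = 0
Repeated root: r = 7
General solution: y = (C₁ + C₂x)e^(7x)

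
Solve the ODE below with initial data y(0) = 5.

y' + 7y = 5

General solution: y = 5/7 + Ce^(-7x)
Applying y(0) = 5: C = 5 - 5/7 = 30/7
Particular solution: y = 5/7 + (30/7)e^(-7x)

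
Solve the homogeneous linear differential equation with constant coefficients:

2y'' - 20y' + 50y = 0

Characteristic equation: 2r² - 20r + 50 = 0
Divide by 2: r² - 10r + 25 = 0
Factored: (r - 5)² = 0
Repeated root: r = 5
General solution: y = (C₁ + C₂x)e^(5x)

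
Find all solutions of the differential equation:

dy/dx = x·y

Separating variables and integrating:
ln|y| = x^2/2 + C

General solution: y = Ce^(x^2/2)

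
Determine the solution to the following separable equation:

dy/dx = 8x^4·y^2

Separating variables and integrating:
-1/y = 8x^5/5 + C

General solution: y^-1 = (-8/5)x^5 + C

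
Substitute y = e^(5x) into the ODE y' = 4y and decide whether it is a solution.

Verification:
y = e^(5x)
y' = 5e^(5x)
But 4y = 4e^(5x)
y' ≠ 4y — the derivative does not match

No, it is not a solution.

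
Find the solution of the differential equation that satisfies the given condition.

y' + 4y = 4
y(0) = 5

General solution: y = 1 + Ce^(-4x)
Applying y(0) = 5: C = 5 - 1 = 4
Particular solution: y = 1 + 4e^(-4x)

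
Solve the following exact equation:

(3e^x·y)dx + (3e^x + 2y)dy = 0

Verify exactness: ∂M/∂y = ∂N/∂x ✓
Find F(x,y) such that ∂F/∂x = M, ∂F/∂y = N
Solution: 3e^x·y + y² = C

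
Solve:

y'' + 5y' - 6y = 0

Characteristic equation: r² + 5r - 6 = 0
Roots: r = 1, -6 (distinct real)
General solution: y = C₁e^x + C₂e^(-6x)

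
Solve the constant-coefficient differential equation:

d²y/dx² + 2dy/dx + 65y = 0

Characteristic equation: r² + 2r + 65 = 0
Roots: r = -1 ± 8i (complex conjugates)
General solution: y = e^(-x)(C₁cos(8x) + C₂sin(8x))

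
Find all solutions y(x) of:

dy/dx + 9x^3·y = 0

Using integrating factor method:

General solution: y = Ce^(-9x^4/4)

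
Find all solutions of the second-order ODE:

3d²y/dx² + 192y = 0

Characteristic equation: 3r² + 192 = 0
Divide by 3: r² + 64 = 0
Roots: r = ±8i (complex conjugates)
General solution: y = C₁cos(8x) + C₂sin(8x)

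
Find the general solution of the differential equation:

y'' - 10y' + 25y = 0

Characteristic equation: r² - 10r + 25 = 0
Factored: (r - 5)² = 0
Repeated root: r = 5
General solution: y = (C₁ + C₂x)e^(5x)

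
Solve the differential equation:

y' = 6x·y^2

Separating variables and integrating:
-1/y = 3x^2 + C

General solution: y^-1 = -3x^2 + C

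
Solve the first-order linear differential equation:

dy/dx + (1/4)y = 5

Using integrating factor method:

General solution: y = 20 + Ce^(-x/4)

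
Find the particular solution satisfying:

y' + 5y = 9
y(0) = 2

General solution: y = 9/5 + Ce^(-5x)
Applying y(0) = 2: C = 2 - 9/5 = 1/5
Particular solution: y = 9/5 + (1/5)e^(-5x)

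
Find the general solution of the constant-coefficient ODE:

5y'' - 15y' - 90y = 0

Characteristic equation: 5r² - 15r - 90 = 0
Divide by 5: r² - 3r - 18 = 0
Roots: r = 6, -3 (distinct real)
General solution: y = C₁e^(6x) + C₂e^(-3x)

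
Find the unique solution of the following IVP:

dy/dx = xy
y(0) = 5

General solution: y = Ce^(x²/2)
Applying IC y(0) = 5:
Particular solution: y = 5e^(x²/2)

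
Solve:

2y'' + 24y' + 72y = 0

Characteristic equation: 2r² + 24r + 72 = 0
Divide by 2: r² + 12r + 36 = 0
Factored: (r + 6)² = 0
Repeated root: r = -6
General solution: y = (C₁ + C₂x)e^(-6x)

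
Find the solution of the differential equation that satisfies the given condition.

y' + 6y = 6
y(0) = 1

General solution: y = 1 + Ce^(-6x)
Applying y(0) = 1: C = 1 - 1 = 0
Particular solution: y = 1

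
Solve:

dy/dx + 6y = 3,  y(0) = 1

General solution: y = 1/2 + Ce^(-6x)
Applying y(0) = 1: C = 1 - 1/2 = 1/2
Particular solution: y = 1/2 + (1/2)e^(-6x)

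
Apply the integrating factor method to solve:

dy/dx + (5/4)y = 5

Using integrating factor method:

General solution: y = 4 + Ce^(-5x/4)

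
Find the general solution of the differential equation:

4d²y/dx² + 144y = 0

Characteristic equation: 4r² + 144 = 0
Divide by 4: r² + 36 = 0
Roots: r = ±6i (complex conjugates)
General solution: y = C₁cos(6x) + C₂sin(6x)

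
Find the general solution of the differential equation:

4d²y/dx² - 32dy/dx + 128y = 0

Characteristic equation: 4r² - 32r + 128 = 0
Divide by 4: r² - 8r + 32 = 0
Roots: r = 4 ± 4i (complex conjugates)
General solution: y = e^(4x)(C₁cos(4x) + C₂sin(4x))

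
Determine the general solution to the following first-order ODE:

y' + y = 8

Using integrating factor method:

General solution: y = 8 + Ce^(-x)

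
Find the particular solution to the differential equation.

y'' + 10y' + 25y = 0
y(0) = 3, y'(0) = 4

General solution: y = (C₁ + C₂x)e^(-5x)
Repeated root r = -5
Applying ICs: C₁ = 3, C₂ = 19
Particular solution: y = (3 + 19x)e^(-5x)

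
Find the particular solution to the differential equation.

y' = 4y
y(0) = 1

General solution: y = Ce^(4x)
Applying IC y(0) = 1:
Particular solution: y = e^(4x)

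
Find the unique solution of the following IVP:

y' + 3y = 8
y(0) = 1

General solution: y = 8/3 + Ce^(-3x)
Applying y(0) = 1: C = 1 - 8/3 = -5/3
Particular solution: y = 8/3 - (5/3)e^(-3x)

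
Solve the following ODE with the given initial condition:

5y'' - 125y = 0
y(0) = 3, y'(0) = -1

General solution: y = C₁e^(5x) + C₂e^(-5x)
Applying ICs: C₁ = 7/5, C₂ = 8/5
Particular solution: y = (7/5)e^(5x) + (8/5)e^(-5x)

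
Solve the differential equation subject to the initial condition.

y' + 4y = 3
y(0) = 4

General solution: y = 3/4 + Ce^(-4x)
Applying y(0) = 4: C = 4 - 3/4 = 13/4
Particular solution: y = 3/4 + (13/4)e^(-4x)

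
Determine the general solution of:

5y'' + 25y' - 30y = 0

Characteristic equation: 5r² + 25r - 30 = 0
Divide by 5: r² + 5r - 6 = 0
Roots: r = 1, -6 (distinct real)
General solution: y = C₁e^x + C₂e^(-6x)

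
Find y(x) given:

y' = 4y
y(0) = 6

General solution: y = Ce^(4x)
Applying IC y(0) = 6:
Particular solution: y = 6e^(4x)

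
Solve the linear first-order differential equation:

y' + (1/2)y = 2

Using integrating factor method:

General solution: y = 4 + Ce^(-x/2)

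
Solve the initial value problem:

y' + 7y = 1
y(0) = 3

General solution: y = 1/7 + Ce^(-7x)
Applying y(0) = 3: C = 3 - 1/7 = 20/7
Particular solution: y = 1/7 + (20/7)e^(-7x)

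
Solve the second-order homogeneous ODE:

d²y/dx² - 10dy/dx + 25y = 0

Characteristic equation: r² - 10r + 25 = 0
Factored: (r - 5)² = 0
Repeated root: r = 5
General solution: y = (C₁ + C₂x)e^(5x)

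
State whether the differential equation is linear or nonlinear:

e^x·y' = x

Linear (y and its derivatives appear to the first power only, no products of y terms)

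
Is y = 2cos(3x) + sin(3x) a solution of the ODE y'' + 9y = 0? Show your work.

Verification:
y'' = -18cos(3x) - 9sin(3x)
y'' + 9y = 0 ✓

Yes, it is a solution.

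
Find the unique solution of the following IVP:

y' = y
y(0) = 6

General solution: y = Ce^x
Applying IC y(0) = 6:
Particular solution: y = 6e^x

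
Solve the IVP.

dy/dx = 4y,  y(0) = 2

General solution: y = Ce^(4x)
Applying IC y(0) = 2:
Particular solution: y = 2e^(4x)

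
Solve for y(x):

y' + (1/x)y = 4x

Using integrating factor method:

General solution: y = (4/3)x^2 + C/x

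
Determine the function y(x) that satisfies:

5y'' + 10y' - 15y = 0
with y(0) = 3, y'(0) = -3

General solution: y = C₁e^x + C₂e^(-3x)
Applying ICs: C₁ = 3/2, C₂ = 3/2
Particular solution: y = (3/2)e^x + (3/2)e^(-3x)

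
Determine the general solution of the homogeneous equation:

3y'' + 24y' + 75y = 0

Characteristic equation: 3r² + 24r + 75 = 0
Divide by 3: r² + 8r + 25 = 0
Roots: r = -4 ± 3i (complex conjugates)
General solution: y = e^(-4x)(C₁cos(3x) + C₂sin(3x))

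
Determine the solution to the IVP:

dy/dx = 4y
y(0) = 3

General solution: y = Ce^(4x)
Applying IC y(0) = 3:
Particular solution: y = 3e^(4x)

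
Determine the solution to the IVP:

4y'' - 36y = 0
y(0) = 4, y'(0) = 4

General solution: y = C₁e^(3x) + C₂e^(-3x)
Applying ICs: C₁ = 8/3, C₂ = 4/3
Particular solution: y = (8/3)e^(3x) + (4/3)e^(-3x)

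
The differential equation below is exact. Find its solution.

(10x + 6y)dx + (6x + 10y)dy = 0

Verify exactness: ∂M/∂y = ∂N/∂x ✓
Find F(x,y) such that ∂F/∂x = M, ∂F/∂y = N
Solution: 5x² + 6xy + 5y² = C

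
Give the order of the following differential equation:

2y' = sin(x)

The order is 1 (highest derivative is of order 1).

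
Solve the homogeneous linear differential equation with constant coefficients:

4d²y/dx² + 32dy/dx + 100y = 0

Characteristic equation: 4r² + 32r + 100 = 0
Divide by 4: r² + 8r + 25 = 0
Roots: r = -4 ± 3i (complex conjugates)
General solution: y = e^(-4x)(C₁cos(3x) + C₂sin(3x))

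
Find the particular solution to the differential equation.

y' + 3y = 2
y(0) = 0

General solution: y = 2/3 + Ce^(-3x)
Applying y(0) = 0: C = 0 - 2/3 = -2/3
Particular solution: y = 2/3 - (2/3)e^(-3x)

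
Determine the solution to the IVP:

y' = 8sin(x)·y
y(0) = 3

General solution: y = Ce^(-8cos(x))
Applying IC y(0) = 3:
Particular solution: y = 3e^(8(1-cos(x)))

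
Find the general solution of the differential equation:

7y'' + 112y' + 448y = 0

Characteristic equation: 7r² + 112r + 448 = 0
Divide by 7: r² + 16r + 64 = 0
Factored: (r + 8)² = 0
Repeated root: r = -8
General solution: y = (C₁ + C₂x)e^(-8x)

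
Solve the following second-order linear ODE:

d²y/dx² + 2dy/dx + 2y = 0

Characteristic equation: r² + 2r + 2 = 0
Roots: r = -1 ± i (complex conjugates)
General solution: y = e^(-x)(C₁cos(x) + C₂sin(x))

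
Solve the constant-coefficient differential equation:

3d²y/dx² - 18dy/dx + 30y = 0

Characteristic equation: 3r² - 18r + 30 = 0
Divide by 3: r² - 6r + 10 = 0
Roots: r = 3 ± i (complex conjugates)
General solution: y = e^(3x)(C₁cos(x) + C₂sin(x))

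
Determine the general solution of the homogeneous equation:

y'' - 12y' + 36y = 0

Characteristic equation: r² - 12r + 36 = 0
Factored: (r - 6)² = 0
Repeated root: r = 6
General solution: y = (C₁ + C₂x)e^(6x)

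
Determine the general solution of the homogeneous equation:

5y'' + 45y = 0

Characteristic equation: 5r² + 45 = 0
Divide by 5: r² + 9 = 0
Roots: r = ±3i (complex conjugates)
General solution: y = C₁cos(3x) + C₂sin(3x)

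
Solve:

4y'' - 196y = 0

Characteristic equation: 4r² - 196 = 0
Divide by 4: r² - 49 = 0
Roots: r = 7, -7 (distinct real)
General solution: y = C₁e^(7x) + C₂e^(-7x)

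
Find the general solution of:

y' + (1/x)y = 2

Using integrating factor method:

General solution: y = x + C/x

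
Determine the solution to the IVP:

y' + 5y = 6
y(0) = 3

General solution: y = 6/5 + Ce^(-5x)
Applying y(0) = 3: C = 3 - 6/5 = 9/5
Particular solution: y = 6/5 + (9/5)e^(-5x)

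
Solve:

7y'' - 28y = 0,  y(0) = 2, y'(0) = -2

General solution: y = C₁e^(2x) + C₂e^(-2x)
Applying ICs: C₁ = 1/2, C₂ = 3/2
Particular solution: y = (1/2)e^(2x) + (3/2)e^(-2x)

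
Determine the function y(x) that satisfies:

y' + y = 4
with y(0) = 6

General solution: y = 4 + Ce^(-x)
Applying y(0) = 6: C = 6 - 4 = 2
Particular solution: y = 4 + 2e^(-x)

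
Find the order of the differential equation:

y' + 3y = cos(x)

The order is 1 (highest derivative is of order 1).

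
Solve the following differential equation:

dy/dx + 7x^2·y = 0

Using integrating factor method:

General solution: y = Ce^(-7x^3/3)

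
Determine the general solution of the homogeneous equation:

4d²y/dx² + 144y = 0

Characteristic equation: 4r² + 144 = 0
Divide by 4: r² + 36 = 0
Roots: r = ±6i (complex conjugates)
General solution: y = C₁cos(6x) + C₂sin(6x)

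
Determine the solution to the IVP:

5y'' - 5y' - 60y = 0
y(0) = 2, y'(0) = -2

General solution: y = C₁e^(4x) + C₂e^(-3x)
Applying ICs: C₁ = 4/7, C₂ = 10/7
Particular solution: y = (4/7)e^(4x) + (10/7)e^(-3x)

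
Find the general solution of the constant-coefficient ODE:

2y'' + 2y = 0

Characteristic equation: 2r² + 2 = 0
Divide by 2: r² + 1 = 0
Roots: r = ±i (complex conjugates)
General solution: y = C₁cos(x) + C₂sin(x)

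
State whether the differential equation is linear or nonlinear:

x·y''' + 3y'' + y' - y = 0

Linear (y and its derivatives appear to the first power only, no products of y terms)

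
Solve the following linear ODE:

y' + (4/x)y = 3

Using integrating factor method:

General solution: y = (3/5)x + Cx^(-4)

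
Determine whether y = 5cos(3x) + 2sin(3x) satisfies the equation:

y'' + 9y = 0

Verification:
y'' = -45cos(3x) - 18sin(3x)
y'' + 9y = 0 ✓

Yes, it is a solution.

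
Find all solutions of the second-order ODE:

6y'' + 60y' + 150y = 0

Characteristic equation: 6r² + 60r + 150 = 0
Divide by 6: r² + 10r + 25 = 0
Factored: (r + 5)² = 0
Repeated root: r = -5
General solution: y = (C₁ + C₂x)e^(-5x)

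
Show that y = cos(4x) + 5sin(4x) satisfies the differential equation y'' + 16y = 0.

Verification:
y'' = -16cos(4x) - 80sin(4x)
y'' + 16y = 0 ✓

Yes, it is a solution.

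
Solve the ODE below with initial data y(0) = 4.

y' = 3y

General solution: y = Ce^(3x)
Applying IC y(0) = 4:
Particular solution: y = 4e^(3x)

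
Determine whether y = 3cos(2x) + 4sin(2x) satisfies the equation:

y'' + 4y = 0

Verification:
y'' = -12cos(2x) - 16sin(2x)
y'' + 4y = 0 ✓

Yes, it is a solution.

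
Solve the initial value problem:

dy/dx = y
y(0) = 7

General solution: y = Ce^x
Applying IC y(0) = 7:
Particular solution: y = 7e^x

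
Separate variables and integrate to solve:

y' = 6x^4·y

Separating variables and integrating:
ln|y| = 6x^5/5 + C

General solution: y = Ce^(6x^5/5)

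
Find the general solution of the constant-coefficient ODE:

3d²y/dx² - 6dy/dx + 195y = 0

Characteristic equation: 3r² - 6r + 195 = 0
Divide by 3: r² - 2r + 65 = 0
Roots: r = 1 ± 8i (complex conjugates)
General solution: y = e^x(C₁cos(8x) + C₂sin(8x))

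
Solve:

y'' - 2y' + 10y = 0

Characteristic equation: r² - 2r + 10 = 0
Roots: r = 1 ± 3i (complex conjugates)
General solution: y = e^x(C₁cos(3x) + C₂sin(3x))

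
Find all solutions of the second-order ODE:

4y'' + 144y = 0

Characteristic equation: 4r² + 144 = 0
Divide by 4: r² + 36 = 0
Roots: r = ±6i (complex conjugates)
General solution: y = C₁cos(6x) + C₂sin(6x)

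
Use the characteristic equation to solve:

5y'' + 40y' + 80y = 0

Characteristic equation: 5r² + 40r + 80 = 0
Divide by 5: r² + 8r + 16 = 0
Factored: (r + 4)² = 0
Repeated root: r = -4
General solution: y = (C₁ + C₂x)e^(-4x)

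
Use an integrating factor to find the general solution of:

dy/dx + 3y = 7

Using integrating factor method:

General solution: y = 7/3 + Ce^(-3x)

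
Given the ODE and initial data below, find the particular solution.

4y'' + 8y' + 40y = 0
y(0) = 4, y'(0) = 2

General solution: y = e^(-x)(C₁cos(3x) + C₂sin(3x))
Complex roots r = -1 ± 3i
Applying ICs: C₁ = 4, C₂ = 2
Particular solution: y = e^(-x)(4cos(3x) + 2sin(3x))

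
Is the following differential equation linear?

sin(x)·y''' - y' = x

Yes. Linear (y and its derivatives appear to the first power only, no products of y terms)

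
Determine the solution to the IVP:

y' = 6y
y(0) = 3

General solution: y = Ce^(6x)
Applying IC y(0) = 3:
Particular solution: y = 3e^(6x)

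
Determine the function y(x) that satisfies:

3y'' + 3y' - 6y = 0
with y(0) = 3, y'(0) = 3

General solution: y = C₁e^x + C₂e^(-2x)
Applying ICs: C₁ = 3, C₂ = 0
Particular solution: y = 3e^x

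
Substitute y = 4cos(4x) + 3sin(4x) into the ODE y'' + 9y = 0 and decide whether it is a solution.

Verification:
y'' = -64cos(4x) - 48sin(4x)
y'' + 9y ≠ 0 (frequency mismatch: got 16 instead of 9)

No, it is not a solution.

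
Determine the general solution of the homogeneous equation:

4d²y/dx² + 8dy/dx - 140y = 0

Characteristic equation: 4r² + 8r - 140 = 0
Divide by 4: r² + 2r - 35 = 0
Roots: r = 5, -7 (distinct real)
General solution: y = C₁e^(5x) + C₂e^(-7x)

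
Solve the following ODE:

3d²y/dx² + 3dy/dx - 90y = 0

Characteristic equation: 3r² + 3r - 90 = 0
Divide by 3: r² + r - 30 = 0
Roots: r = 5, -6 (distinct real)
General solution: y = C₁e^(5x) + C₂e^(-6x)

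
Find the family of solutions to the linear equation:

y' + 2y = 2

Using integrating factor method:

General solution: y = 1 + Ce^(-2x)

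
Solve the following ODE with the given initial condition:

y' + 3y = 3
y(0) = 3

General solution: y = 1 + Ce^(-3x)
Applying y(0) = 3: C = 3 - 1 = 2
Particular solution: y = 1 + 2e^(-3x)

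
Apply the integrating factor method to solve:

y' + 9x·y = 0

Using integrating factor method:

General solution: y = Ce^(-9x^2/2)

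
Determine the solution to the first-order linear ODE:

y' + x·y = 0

Using integrating factor method:

General solution: y = Ce^(-x^2/2)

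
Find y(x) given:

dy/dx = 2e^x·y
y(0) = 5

General solution: y = Ce^(2e^x)
Applying IC y(0) = 5:
Particular solution: y = 5e^(2(e^x - 1))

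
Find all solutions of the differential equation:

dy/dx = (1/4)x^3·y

Separating variables and integrating:
ln|y| = x^4/16 + C

General solution: y = Ce^(x^4/16)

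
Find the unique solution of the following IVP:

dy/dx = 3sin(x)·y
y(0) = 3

General solution: y = Ce^(-3cos(x))
Applying IC y(0) = 3:
Particular solution: y = 3e^(3(1-cos(x)))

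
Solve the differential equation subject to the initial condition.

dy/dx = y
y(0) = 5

General solution: y = Ce^x
Applying IC y(0) = 5:
Particular solution: y = 5e^x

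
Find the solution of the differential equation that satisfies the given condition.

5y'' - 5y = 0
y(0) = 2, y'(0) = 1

General solution: y = C₁e^x + C₂e^(-x)
Applying ICs: C₁ = 3/2, C₂ = 1/2
Particular solution: y = (3/2)e^x + (1/2)e^(-x)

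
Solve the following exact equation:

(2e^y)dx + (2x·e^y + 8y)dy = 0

Verify exactness: ∂M/∂y = ∂N/∂x ✓
Find F(x,y) such that ∂F/∂x = M, ∂F/∂y = N
Solution: 2x·e^y + 4y² = C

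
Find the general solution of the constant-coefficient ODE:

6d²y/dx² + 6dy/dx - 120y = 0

Characteristic equation: 6r² + 6r - 120 = 0
Divide by 6: r² + r - 20 = 0
Roots: r = 4, -5 (distinct real)
General solution: y = C₁e^(4x) + C₂e^(-5x)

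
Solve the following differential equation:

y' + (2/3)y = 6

Using integrating factor method:

General solution: y = 9 + Ce^(-2x/3)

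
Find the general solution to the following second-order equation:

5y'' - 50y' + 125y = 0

Characteristic equation: 5r² - 50r + 125 = 0
Divide by 5: r² - 10r + 25 = 0
Factored: (r - 5)² = 0
Repeated root: r = 5
General solution: y = (C₁ + C₂x)e^(5x)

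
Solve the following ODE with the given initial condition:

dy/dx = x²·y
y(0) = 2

General solution: y = Ce^(x³/3)
Applying IC y(0) = 2:
Particular solution: y = 2e^(x³/3)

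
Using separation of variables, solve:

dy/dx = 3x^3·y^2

Separating variables and integrating:
-1/y = 3x^4/4 + C

General solution: y^-1 = (-3/4)x^4 + C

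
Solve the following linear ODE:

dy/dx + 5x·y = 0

Using integrating factor method:

General solution: y = Ce^(-5x^2/2)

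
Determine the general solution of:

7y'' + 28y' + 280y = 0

Characteristic equation: 7r² + 28r + 280 = 0
Divide by 7: r² + 4r + 40 = 0
Roots: r = -2 ± 6i (complex conjugates)
General solution: y = e^(-2x)(C₁cos(6x) + C₂sin(6x))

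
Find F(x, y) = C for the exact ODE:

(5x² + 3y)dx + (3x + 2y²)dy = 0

Verify exactness: ∂M/∂y = ∂N/∂x ✓
Find F(x,y) such that ∂F/∂x = M, ∂F/∂y = N
Solution: 5x³/3 + 3xy + 2y³/3 = C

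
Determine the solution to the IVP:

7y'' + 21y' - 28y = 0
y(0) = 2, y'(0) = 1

General solution: y = C₁e^x + C₂e^(-4x)
Applying ICs: C₁ = 9/5, C₂ = 1/5
Particular solution: y = (9/5)e^x + (1/5)e^(-4x)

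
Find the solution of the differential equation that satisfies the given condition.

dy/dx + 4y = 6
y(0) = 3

General solution: y = 3/2 + Ce^(-4x)
Applying y(0) = 3: C = 3 - 3/2 = 3/2
Particular solution: y = 3/2 + (3/2)e^(-4x)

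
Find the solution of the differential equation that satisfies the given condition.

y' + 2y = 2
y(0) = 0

General solution: y = 1 + Ce^(-2x)
Applying y(0) = 0: C = 0 - 1 = -1
Particular solution: y = 1 - e^(-2x)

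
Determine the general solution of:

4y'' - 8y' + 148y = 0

Characteristic equation: 4r² - 8r + 148 = 0
Divide by 4: r² - 2r + 37 = 0
Roots: r = 1 ± 6i (complex conjugates)
General solution: y = e^x(C₁cos(6x) + C₂sin(6x))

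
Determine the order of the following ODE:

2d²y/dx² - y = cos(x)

The order is 2 (highest derivative is of order 2).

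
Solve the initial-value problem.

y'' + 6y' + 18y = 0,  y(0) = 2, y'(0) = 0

General solution: y = e^(-3x)(C₁cos(3x) + C₂sin(3x))
Complex roots r = -3 ± 3i
Applying ICs: C₁ = 2, C₂ = 2
Particular solution: y = e^(-3x)(2cos(3x) + 2sin(3x))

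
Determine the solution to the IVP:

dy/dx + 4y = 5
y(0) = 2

General solution: y = 5/4 + Ce^(-4x)
Applying y(0) = 2: C = 2 - 5/4 = 3/4
Particular solution: y = 5/4 + (3/4)e^(-4x)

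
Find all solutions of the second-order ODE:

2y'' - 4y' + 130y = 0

Characteristic equation: 2r² - 4r + 130 = 0
Divide by 2: r² - 2r + 65 = 0
Roots: r = 1 ± 8i (complex conjugates)
General solution: y = e^x(C₁cos(8x) + C₂sin(8x))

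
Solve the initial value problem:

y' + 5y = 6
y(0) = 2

General solution: y = 6/5 + Ce^(-5x)
Applying y(0) = 2: C = 2 - 6/5 = 4/5
Particular solution: y = 6/5 + (4/5)e^(-5x)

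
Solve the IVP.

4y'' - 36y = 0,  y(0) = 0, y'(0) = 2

General solution: y = C₁e^(3x) + C₂e^(-3x)
Applying ICs: C₁ = 1/3, C₂ = -1/3
Particular solution: y = (1/3)e^(3x) - (1/3)e^(-3x)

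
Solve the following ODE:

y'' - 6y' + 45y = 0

Characteristic equation: r² - 6r + 45 = 0
Roots: r = 3 ± 6i (complex conjugates)
General solution: y = e^(3x)(C₁cos(6x) + C₂sin(6x))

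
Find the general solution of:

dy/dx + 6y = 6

Using integrating factor method:

General solution: y = 1 + Ce^(-6x)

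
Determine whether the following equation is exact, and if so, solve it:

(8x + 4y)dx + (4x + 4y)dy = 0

Verify exactness: ∂M/∂y = ∂N/∂x ✓
Find F(x,y) such that ∂F/∂x = M, ∂F/∂y = N
Solution: 4x² + 4xy + 2y² = C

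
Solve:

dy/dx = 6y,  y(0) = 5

General solution: y = Ce^(6x)
Applying IC y(0) = 5:
Particular solution: y = 5e^(6x)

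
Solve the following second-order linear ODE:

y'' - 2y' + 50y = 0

Characteristic equation: r² - 2r + 50 = 0
Roots: r = 1 ± 7i (complex conjugates)
General solution: y = e^x(C₁cos(7x) + C₂sin(7x))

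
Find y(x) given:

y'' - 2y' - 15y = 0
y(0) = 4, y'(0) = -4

General solution: y = C₁e^(5x) + C₂e^(-3x)
Applying ICs: C₁ = 1, C₂ = 3
Particular solution: y = e^(5x) + 3e^(-3x)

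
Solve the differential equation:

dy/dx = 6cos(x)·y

Separating variables and integrating:
ln|y| = 6sin(x) + C

General solution: y = Ce^(6sin(x))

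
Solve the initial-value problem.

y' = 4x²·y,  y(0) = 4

General solution: y = Ce^(4x³/3)
Applying IC y(0) = 4:
Particular solution: y = 4e^(4x³/3)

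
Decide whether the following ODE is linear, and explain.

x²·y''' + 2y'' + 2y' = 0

Linear (y and its derivatives appear to the first power only, no products of y terms)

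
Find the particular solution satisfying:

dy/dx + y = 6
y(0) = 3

General solution: y = 6 + Ce^(-x)
Applying y(0) = 3: C = 3 - 6 = -3
Particular solution: y = 6 - 3e^(-x)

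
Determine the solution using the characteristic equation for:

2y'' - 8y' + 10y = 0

Characteristic equation: 2r² - 8r + 10 = 0
Divide by 2: r² - 4r + 5 = 0
Roots: r = 2 ± i (complex conjugates)
General solution: y = e^(2x)(C₁cos(x) + C₂sin(x))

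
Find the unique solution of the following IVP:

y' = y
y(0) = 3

General solution: y = Ce^x
Applying IC y(0) = 3:
Particular solution: y = 3e^x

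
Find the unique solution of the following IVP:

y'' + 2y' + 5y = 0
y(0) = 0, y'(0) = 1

General solution: y = e^(-x)(C₁cos(2x) + C₂sin(2x))
Complex roots r = -1 ± 2i
Applying ICs: C₁ = 0, C₂ = 1/2
Particular solution: y = e^(-x)((1/2)sin(2x))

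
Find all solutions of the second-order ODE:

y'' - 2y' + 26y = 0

Characteristic equation: r² - 2r + 26 = 0
Roots: r = 1 ± 5i (complex conjugates)
General solution: y = e^x(C₁cos(5x) + C₂sin(5x))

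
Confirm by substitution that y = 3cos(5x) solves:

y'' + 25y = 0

Verification:
y'' = -75cos(5x)
y'' + 25y = 0 ✓

Yes, it is a solution.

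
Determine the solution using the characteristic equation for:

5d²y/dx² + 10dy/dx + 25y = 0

Characteristic equation: 5r² + 10r + 25 = 0
Divide by 5: r² + 2r + 5 = 0
Roots: r = -1 ± 2i (complex conjugates)
General solution: y = e^(-x)(C₁cos(2x) + C₂sin(2x))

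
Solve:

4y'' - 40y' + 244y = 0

Characteristic equation: 4r² - 40r + 244 = 0
Divide by 4: r² - 10r + 61 = 0
Roots: r = 5 ± 6i (complex conjugates)
General solution: y = e^(5x)(C₁cos(6x) + C₂sin(6x))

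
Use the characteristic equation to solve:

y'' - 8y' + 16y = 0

Characteristic equation: r² - 8r + 16 = 0
Factored: (r - 4)² = 0
Repeated root: r = 4
General solution: y = (C₁ + C₂x)e^(4x)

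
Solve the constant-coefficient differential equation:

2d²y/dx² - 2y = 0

Characteristic equation: 2r² - 2 = 0
Divide by 2: r² - 1 = 0
Roots: r = 1, -1 (distinct real)
General solution: y = C₁e^x + C₂e^(-x)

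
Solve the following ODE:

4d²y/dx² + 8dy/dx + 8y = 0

Characteristic equation: 4r² + 8r + 8 = 0
Divide by 4: r² + 2r + 2 = 0
Roots: r = -1 ± i (complex conjugates)
General solution: y = e^(-x)(C₁cos(x) + C₂sin(x))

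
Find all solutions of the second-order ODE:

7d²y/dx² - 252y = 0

Characteristic equation: 7r² - 252 = 0
Divide by 7: r² - 36 = 0
Roots: r = 6, -6 (distinct real)
General solution: y = C₁e^(6x) + C₂e^(-6x)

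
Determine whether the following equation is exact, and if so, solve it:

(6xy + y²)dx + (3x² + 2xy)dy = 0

Verify exactness: ∂M/∂y = ∂N/∂x ✓
Find F(x,y) such that ∂F/∂x = M, ∂F/∂y = N
Solution: 3x²y + xy² = C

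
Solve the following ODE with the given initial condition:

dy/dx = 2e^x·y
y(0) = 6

General solution: y = Ce^(2e^x)
Applying IC y(0) = 6:
Particular solution: y = 6e^(2(e^x - 1))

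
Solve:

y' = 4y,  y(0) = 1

General solution: y = Ce^(4x)
Applying IC y(0) = 1:
Particular solution: y = e^(4x)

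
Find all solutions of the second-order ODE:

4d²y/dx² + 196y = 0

Characteristic equation: 4r² + 196 = 0
Divide by 4: r² + 49 = 0
Roots: r = ±7i (complex conjugates)
General solution: y = C₁cos(7x) + C₂sin(7x)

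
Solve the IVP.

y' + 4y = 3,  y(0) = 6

General solution: y = 3/4 + Ce^(-4x)
Applying y(0) = 6: C = 6 - 3/4 = 21/4
Particular solution: y = 3/4 + (21/4)e^(-4x)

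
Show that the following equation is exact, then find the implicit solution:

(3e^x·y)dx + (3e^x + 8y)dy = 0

Verify exactness: ∂M/∂y = ∂N/∂x ✓
Find F(x,y) such that ∂F/∂x = M, ∂F/∂y = N
Solution: 3e^x·y + 4y² = C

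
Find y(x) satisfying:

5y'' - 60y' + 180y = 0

Characteristic equation: 5r² - 60r + 180 = 0
Divide by 5: r² - 12r + 36 = 0
Factored: (r - 6)² = 0
Repeated root: r = 6
General solution: y = (C₁ + C₂x)e^(6x)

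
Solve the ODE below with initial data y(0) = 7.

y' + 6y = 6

General solution: y = 1 + Ce^(-6x)
Applying y(0) = 7: C = 7 - 1 = 6
Particular solution: y = 1 + 6e^(-6x)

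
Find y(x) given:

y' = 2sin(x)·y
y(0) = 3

General solution: y = Ce^(-2cos(x))
Applying IC y(0) = 3:
Particular solution: y = 3e^(2(1-cos(x)))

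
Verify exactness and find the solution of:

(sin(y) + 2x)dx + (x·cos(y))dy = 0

Verify exactness: ∂M/∂y = ∂N/∂x ✓
Find F(x,y) such that ∂F/∂x = M, ∂F/∂y = N
Solution: x·sin(y) + x² = C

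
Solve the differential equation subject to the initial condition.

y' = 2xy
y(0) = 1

General solution: y = Ce^(x²)
Applying IC y(0) = 1:
Particular solution: y = e^(x²)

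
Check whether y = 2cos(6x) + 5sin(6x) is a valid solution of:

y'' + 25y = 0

Verification:
y'' = -72cos(6x) - 180sin(6x)
y'' + 25y ≠ 0 (frequency mismatch: got 36 instead of 25)

No, it is not a solution.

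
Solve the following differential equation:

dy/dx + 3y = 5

Using integrating factor method:

General solution: y = 5/3 + Ce^(-3x)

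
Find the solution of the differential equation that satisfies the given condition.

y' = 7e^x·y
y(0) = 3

General solution: y = Ce^(7e^x)
Applying IC y(0) = 3:
Particular solution: y = 3e^(7(e^x - 1))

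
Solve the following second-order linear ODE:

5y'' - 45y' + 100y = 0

Characteristic equation: 5r² - 45r + 100 = 0
Divide by 5: r² - 9r + 20 = 0
Roots: r = 4, 5 (distinct real)
General solution: y = C₁e^(4x) + C₂e^(5x)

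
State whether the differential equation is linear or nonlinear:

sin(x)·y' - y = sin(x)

Linear (y and its derivatives appear to the first power only, no products of y terms)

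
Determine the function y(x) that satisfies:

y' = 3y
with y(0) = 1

General solution: y = Ce^(3x)
Applying IC y(0) = 1:
Particular solution: y = e^(3x)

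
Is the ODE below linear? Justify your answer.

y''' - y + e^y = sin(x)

No. Nonlinear (e^y is nonlinear in y)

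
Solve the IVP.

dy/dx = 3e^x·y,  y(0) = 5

General solution: y = Ce^(3e^x)
Applying IC y(0) = 5:
Particular solution: y = 5e^(3(e^x - 1))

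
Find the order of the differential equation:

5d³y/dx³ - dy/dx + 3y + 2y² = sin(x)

The order is 3 (highest derivative is of order 3).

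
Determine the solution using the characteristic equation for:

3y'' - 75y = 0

Characteristic equation: 3r² - 75 = 0
Divide by 3: r² - 25 = 0
Roots: r = 5, -5 (distinct real)
General solution: y = C₁e^(5x) + C₂e^(-5x)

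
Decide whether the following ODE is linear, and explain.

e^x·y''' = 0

Linear (y and its derivatives appear to the first power only, no products of y terms)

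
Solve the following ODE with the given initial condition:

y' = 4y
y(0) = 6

General solution: y = Ce^(4x)
Applying IC y(0) = 6:
Particular solution: y = 6e^(4x)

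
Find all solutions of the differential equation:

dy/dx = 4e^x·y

Separating variables and integrating:
ln|y| = 4e^x + C

General solution: y = Ce^(4e^x)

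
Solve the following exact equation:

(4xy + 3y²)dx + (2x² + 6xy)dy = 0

Verify exactness: ∂M/∂y = ∂N/∂x ✓
Find F(x,y) such that ∂F/∂x = M, ∂F/∂y = N
Solution: 2x²y + 3xy² = C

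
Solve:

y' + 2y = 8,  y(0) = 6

General solution: y = 4 + Ce^(-2x)
Applying y(0) = 6: C = 6 - 4 = 2
Particular solution: y = 4 + 2e^(-2x)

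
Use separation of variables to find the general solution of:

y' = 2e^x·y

Separating variables and integrating:
ln|y| = 2e^x + C

General solution: y = Ce^(2e^x)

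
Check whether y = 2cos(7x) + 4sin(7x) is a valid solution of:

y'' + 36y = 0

Verification:
y'' = -98cos(7x) - 196sin(7x)
y'' + 36y ≠ 0 (frequency mismatch: got 49 instead of 36)

No, it is not a solution.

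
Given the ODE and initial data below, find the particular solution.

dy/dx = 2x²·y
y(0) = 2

General solution: y = Ce^(2x³/3)
Applying IC y(0) = 2:
Particular solution: y = 2e^(2x³/3)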